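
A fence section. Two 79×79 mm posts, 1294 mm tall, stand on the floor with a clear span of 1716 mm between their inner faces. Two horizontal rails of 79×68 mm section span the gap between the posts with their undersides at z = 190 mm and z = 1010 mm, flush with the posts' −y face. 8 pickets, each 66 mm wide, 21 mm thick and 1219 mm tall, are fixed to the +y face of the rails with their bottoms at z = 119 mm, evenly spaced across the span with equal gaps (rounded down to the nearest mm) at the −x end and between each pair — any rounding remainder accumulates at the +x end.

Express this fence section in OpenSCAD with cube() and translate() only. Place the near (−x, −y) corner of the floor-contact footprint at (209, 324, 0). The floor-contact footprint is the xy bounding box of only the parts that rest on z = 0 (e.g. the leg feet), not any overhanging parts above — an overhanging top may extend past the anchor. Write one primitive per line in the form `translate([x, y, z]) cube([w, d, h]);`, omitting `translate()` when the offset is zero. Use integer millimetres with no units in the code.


translate([209, 324, 0]) cube([79, 79, 1294]);
translate([2004, 324, 0]) cube([79, 79, 1294]);
translate([288, 324, 190]) cube([1716, 79, 68]);
translate([288, 324, 1010]) cube([1716, 79, 68]);
translate([420, 403, 119]) cube([66, 21, 1219]);
translate([618, 403, 119]) cube([66, 21, 1219]);
translate([816, 403, 119]) cube([66, 21, 1219]);
translate([1014, 403, 119]) cube([66, 21, 1219]);
translate([1212, 403, 119]) cube([66, 21, 1219]);
translate([1410, 403, 119]) cube([66, 21, 1219]);
translate([1608, 403, 119]) cube([66, 21, 1219]);
translate([1806, 403, 119]) cube([66, 21, 1219]);


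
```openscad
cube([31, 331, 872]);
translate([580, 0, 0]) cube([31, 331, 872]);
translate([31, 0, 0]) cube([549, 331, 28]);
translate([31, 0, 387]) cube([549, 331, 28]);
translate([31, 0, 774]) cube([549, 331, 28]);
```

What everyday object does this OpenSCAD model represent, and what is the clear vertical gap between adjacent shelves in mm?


A bookshelf. The clear shelf gap is 359 mm.

Two tall side panels with 3 horizontal boards between them — a bookshelf. The first two shelf undersides are at z = 0 and z = 387; with shelf thickness 28, the clear gap is 387 − 0 − 28 = 359 mm.


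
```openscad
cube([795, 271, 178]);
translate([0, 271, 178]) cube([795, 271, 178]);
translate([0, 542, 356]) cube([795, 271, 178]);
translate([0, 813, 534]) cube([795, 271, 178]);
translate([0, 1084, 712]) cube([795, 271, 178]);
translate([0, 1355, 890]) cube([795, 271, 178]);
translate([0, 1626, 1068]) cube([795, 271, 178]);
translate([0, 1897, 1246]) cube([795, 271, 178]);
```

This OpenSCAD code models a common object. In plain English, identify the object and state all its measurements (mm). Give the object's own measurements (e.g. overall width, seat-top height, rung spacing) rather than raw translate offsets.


A straight staircase of 8 solid steps. Each step is 795 mm wide (x), 271 mm deep (y, the going) and 178 mm tall (the rise). The first step rests on the floor; each subsequent step sits one going further in +y and one rise higher in +z, directly behind and above the previous step with no overlap.


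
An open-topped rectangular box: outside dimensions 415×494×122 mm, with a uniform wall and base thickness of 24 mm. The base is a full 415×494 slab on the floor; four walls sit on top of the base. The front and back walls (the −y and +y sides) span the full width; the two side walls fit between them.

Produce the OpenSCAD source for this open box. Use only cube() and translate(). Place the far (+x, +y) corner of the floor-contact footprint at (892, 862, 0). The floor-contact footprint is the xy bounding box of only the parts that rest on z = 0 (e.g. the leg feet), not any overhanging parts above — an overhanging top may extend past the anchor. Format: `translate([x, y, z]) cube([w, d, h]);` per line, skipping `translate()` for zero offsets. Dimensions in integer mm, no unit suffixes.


translate([477, 368, 0]) cube([415, 494, 24]);
translate([477, 368, 24]) cube([415, 24, 98]);
translate([477, 838, 24]) cube([415, 24, 98]);
translate([477, 392, 24]) cube([24, 446, 98]);
translate([868, 392, 24]) cube([24, 446, 98]);


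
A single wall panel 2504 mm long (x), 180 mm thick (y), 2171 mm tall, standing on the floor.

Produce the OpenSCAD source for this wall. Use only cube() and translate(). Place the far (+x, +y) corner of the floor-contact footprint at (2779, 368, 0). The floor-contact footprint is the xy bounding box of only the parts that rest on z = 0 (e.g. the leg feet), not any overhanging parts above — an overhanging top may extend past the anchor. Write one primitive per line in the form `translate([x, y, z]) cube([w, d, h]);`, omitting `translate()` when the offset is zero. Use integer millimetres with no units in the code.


translate([275, 188, 0]) cube([2504, 180, 2171]);


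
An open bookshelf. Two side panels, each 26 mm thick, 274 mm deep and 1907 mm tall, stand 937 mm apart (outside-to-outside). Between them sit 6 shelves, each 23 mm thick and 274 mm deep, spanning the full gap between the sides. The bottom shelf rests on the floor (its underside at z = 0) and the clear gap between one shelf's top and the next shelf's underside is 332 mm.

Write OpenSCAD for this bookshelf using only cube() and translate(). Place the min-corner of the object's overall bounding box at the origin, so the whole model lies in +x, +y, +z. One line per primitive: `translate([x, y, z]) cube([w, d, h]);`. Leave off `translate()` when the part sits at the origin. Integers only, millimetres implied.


cube([26, 274, 1907]);
translate([911, 0, 0]) cube([26, 274, 1907]);
translate([26, 0, 0]) cube([885, 274, 23]);
translate([26, 0, 355]) cube([885, 274, 23]);
translate([26, 0, 710]) cube([885, 274, 23]);
translate([26, 0, 1065]) cube([885, 274, 23]);
translate([26, 0, 1420]) cube([885, 274, 23]);
translate([26, 0, 1775]) cube([885, 274, 23]);


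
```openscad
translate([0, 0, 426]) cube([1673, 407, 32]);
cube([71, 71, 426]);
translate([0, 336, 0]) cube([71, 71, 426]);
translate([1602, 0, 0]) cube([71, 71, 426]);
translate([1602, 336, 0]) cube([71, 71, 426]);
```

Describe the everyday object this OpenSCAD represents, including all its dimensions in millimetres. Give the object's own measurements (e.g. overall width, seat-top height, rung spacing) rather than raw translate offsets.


A bench: a 1673×407 mm seat slab, 32 mm thick, top at z = 458 mm, on four 71×71 mm square legs flush with the seat corners and standing on z = 0.


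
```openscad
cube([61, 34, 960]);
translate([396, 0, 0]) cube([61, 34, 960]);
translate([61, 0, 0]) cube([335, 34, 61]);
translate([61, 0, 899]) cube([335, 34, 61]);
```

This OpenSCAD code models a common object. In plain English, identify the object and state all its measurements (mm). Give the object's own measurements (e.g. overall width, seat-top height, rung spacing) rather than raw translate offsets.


A rectangular picture frame lying in the x–z plane (depth along y). The opening is 335 mm wide (x) by 838 mm tall (z), surrounded by a border 61 mm wide on all four sides. The frame is 34 mm deep and is made of two full-height vertical stiles with two horizontal rails fitted between them.


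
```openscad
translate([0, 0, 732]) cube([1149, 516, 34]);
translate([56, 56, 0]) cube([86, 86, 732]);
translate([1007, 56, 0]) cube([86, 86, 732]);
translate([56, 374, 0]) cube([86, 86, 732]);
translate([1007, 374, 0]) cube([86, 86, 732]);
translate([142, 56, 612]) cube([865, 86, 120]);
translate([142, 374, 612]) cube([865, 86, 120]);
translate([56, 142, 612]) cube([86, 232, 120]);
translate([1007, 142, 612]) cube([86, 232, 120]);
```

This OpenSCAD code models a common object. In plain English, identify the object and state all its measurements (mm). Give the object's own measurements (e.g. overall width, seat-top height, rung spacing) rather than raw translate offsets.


A table: top 1149 mm (x) × 516 mm (y), 34 mm thick, upper face at z = 766 mm, on four 86×86 mm square legs, each inset 56 mm from the nearest pair of top edges from z = 0 to the bottom of the top. Four apron rails, 86 mm thick and 120 mm tall, run between adjacent legs with their top edges flush with the underside of the top and their outer faces flush with the legs' outer faces.


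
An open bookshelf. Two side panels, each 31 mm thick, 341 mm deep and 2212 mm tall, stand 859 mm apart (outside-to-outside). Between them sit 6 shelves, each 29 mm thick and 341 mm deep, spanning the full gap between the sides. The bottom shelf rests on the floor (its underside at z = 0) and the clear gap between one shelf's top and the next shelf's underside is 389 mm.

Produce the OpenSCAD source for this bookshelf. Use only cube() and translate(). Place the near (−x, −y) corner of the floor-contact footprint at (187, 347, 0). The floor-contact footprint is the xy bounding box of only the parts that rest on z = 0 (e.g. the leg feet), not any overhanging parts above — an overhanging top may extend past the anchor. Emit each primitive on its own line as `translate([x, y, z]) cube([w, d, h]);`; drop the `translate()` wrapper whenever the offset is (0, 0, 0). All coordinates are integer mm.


translate([187, 347, 0]) cube([31, 341, 2212]);
translate([1015, 347, 0]) cube([31, 341, 2212]);
translate([218, 347, 0]) cube([797, 341, 29]);
translate([218, 347, 418]) cube([797, 341, 29]);
translate([218, 347, 836]) cube([797, 341, 29]);
translate([218, 347, 1254]) cube([797, 341, 29]);
translate([218, 347, 1672]) cube([797, 341, 29]);
translate([218, 347, 2090]) cube([797, 341, 29]);


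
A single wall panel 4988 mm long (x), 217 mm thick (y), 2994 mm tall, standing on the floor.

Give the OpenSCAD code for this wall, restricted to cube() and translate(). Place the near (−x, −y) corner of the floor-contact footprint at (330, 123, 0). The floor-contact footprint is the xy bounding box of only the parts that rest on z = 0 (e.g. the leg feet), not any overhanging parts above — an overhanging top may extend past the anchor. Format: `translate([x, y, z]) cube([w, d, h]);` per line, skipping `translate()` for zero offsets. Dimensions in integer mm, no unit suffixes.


translate([330, 123, 0]) cube([4988, 217, 2994]);


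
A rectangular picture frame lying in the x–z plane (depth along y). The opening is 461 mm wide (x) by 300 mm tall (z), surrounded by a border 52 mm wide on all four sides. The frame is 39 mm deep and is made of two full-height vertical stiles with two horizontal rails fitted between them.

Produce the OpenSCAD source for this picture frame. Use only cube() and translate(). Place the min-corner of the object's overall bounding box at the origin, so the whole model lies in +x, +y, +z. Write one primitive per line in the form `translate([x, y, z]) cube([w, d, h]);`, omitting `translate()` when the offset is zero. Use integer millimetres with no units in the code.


cube([52, 39, 404]);
translate([513, 0, 0]) cube([52, 39, 404]);
translate([52, 0, 0]) cube([461, 39, 52]);
translate([52, 0, 352]) cube([461, 39, 52]);


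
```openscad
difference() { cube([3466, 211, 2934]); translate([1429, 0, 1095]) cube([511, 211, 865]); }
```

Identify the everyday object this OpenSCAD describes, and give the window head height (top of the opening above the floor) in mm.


A wall with a window opening. The window head height is 1960 mm.

A wall with a rectangular opening subtracted — a window. Sill at z = 1095, opening 865 mm tall, so the head is at 1095 + 865 = 1960 mm.


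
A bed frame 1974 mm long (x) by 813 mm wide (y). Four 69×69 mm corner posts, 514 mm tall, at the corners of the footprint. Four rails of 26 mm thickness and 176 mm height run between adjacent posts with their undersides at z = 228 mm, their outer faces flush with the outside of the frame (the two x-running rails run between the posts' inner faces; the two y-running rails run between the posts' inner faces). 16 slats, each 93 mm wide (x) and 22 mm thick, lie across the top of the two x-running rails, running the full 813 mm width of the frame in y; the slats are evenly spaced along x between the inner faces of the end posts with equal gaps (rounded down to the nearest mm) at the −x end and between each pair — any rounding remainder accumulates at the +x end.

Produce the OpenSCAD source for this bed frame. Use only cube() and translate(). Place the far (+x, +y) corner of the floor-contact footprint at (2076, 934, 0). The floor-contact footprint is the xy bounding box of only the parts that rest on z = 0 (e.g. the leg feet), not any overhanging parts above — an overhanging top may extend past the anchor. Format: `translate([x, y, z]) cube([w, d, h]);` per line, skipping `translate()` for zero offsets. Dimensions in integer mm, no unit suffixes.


// slat z = rail_z + rail_h = 228 + 176 = 404
// slat gap = ⌊(1836 − 16·93) / 17⌋ = 20
translate([102, 121, 0]) cube([69, 69, 514]);
translate([102, 865, 0]) cube([69, 69, 514]);
translate([2007, 121, 0]) cube([69, 69, 514]);
translate([2007, 865, 0]) cube([69, 69, 514]);
translate([171, 121, 228]) cube([1836, 26, 176]);
translate([171, 908, 228]) cube([1836, 26, 176]);
translate([102, 190, 228]) cube([26, 675, 176]);
translate([2050, 190, 228]) cube([26, 675, 176]);
translate([191, 121, 404]) cube([93, 813, 22]);
translate([304, 121, 404]) cube([93, 813, 22]);
translate([417, 121, 404]) cube([93, 813, 22]);
translate([530, 121, 404]) cube([93, 813, 22]);
translate([643, 121, 404]) cube([93, 813, 22]);
translate([756, 121, 404]) cube([93, 813, 22]);
translate([869, 121, 404]) cube([93, 813, 22]);
translate([982, 121, 404]) cube([93, 813, 22]);
translate([1095, 121, 404]) cube([93, 813, 22]);
translate([1208, 121, 404]) cube([93, 813, 22]);
translate([1321, 121, 404]) cube([93, 813, 22]);
translate([1434, 121, 404]) cube([93, 813, 22]);
translate([1547, 121, 404]) cube([93, 813, 22]);
translate([1660, 121, 404]) cube([93, 813, 22]);
translate([1773, 121, 404]) cube([93, 813, 22]);
translate([1886, 121, 404]) cube([93, 813, 22]);


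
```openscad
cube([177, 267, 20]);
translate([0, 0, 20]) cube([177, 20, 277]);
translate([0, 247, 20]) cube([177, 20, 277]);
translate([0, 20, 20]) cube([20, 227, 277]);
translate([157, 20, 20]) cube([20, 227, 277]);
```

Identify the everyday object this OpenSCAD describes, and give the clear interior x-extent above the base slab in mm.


An open box. The internal width is 137 mm.

A 177×267 base slab with four walls standing on it — an open box. The base is 177 mm wide and the walls are 20 mm thick, so the internal width is 177 − 2 × 20 = 137 mm.


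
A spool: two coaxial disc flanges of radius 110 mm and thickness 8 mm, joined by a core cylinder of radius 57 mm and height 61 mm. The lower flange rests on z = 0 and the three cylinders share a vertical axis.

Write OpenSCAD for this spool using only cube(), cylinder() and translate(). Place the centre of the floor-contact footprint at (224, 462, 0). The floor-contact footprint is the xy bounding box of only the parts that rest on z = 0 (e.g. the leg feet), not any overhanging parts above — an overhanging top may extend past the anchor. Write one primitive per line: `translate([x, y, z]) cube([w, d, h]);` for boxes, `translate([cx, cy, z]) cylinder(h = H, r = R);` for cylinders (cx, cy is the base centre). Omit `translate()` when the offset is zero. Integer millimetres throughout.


translate([224, 462, 0]) cylinder(h = 8, r = 110);
translate([224, 462, 8]) cylinder(h = 61, r = 57);
translate([224, 462, 69]) cylinder(h = 8, r = 110);


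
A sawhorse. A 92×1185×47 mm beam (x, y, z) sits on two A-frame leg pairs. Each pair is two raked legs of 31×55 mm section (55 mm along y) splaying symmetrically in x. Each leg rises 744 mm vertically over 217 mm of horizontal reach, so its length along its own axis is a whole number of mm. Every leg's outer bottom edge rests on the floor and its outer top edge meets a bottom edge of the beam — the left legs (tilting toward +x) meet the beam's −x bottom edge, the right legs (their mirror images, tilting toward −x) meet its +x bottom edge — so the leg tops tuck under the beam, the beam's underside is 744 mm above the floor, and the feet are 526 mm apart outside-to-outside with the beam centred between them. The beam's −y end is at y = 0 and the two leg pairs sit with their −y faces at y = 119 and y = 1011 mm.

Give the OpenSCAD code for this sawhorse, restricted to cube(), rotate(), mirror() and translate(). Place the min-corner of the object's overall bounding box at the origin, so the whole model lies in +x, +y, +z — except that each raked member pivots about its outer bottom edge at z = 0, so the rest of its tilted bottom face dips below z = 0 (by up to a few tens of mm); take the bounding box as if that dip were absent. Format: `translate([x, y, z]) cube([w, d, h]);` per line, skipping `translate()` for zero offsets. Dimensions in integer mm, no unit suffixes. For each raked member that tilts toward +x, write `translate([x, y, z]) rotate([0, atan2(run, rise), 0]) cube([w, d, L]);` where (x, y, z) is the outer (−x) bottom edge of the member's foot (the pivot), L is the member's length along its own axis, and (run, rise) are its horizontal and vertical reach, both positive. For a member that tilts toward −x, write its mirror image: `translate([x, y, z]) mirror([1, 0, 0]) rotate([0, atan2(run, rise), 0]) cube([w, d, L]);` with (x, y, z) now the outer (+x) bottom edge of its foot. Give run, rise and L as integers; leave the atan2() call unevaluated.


// leg length = √(217² + 744²) = 775
// right-leg outer foot x = 2·217 + 92 = 526
// beam min-corner = (217, 0, 744)
translate([217, 0, 744]) cube([92, 1185, 47]);
translate([0, 119, 0]) rotate([0, atan2(217, 744), 0]) cube([31, 55, 775]);
translate([526, 119, 0]) mirror([1, 0, 0]) rotate([0, atan2(217, 744), 0]) cube([31, 55, 775]);
translate([0, 1011, 0]) rotate([0, atan2(217, 744), 0]) cube([31, 55, 775]);
translate([526, 1011, 0]) mirror([1, 0, 0]) rotate([0, atan2(217, 744), 0]) cube([31, 55, 775]);


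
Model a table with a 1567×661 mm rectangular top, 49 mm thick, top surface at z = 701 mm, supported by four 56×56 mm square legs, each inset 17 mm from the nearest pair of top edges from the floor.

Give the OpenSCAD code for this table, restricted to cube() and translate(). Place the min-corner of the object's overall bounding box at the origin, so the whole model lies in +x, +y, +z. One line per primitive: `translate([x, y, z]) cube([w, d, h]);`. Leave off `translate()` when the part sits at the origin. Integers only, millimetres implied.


translate([0, 0, 652]) cube([1567, 661, 49]);
translate([17, 17, 0]) cube([56, 56, 652]);
translate([1494, 17, 0]) cube([56, 56, 652]);
translate([17, 588, 0]) cube([56, 56, 652]);
translate([1494, 588, 0]) cube([56, 56, 652]);


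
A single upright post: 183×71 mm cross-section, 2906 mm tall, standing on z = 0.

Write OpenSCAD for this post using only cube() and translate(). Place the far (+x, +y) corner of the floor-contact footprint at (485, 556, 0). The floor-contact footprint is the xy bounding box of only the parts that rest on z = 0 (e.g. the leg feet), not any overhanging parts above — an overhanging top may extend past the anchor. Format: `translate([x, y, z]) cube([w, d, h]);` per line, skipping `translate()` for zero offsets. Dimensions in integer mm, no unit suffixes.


translate([302, 485, 0]) cube([183, 71, 2906]);


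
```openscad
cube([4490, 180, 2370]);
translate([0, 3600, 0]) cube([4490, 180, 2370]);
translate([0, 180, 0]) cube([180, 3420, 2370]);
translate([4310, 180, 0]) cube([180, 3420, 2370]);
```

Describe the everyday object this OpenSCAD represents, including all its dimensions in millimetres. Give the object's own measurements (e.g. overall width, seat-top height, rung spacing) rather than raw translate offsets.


The wall frame of a small rectangular building: four walls, each 2370 mm tall and 180 mm thick, enclosing a footprint 4490 mm (x) by 3780 mm (y) outside-to-outside, with no floor or roof. The front and back walls (the −y and +y sides) span the full width; the two side walls fit between them.


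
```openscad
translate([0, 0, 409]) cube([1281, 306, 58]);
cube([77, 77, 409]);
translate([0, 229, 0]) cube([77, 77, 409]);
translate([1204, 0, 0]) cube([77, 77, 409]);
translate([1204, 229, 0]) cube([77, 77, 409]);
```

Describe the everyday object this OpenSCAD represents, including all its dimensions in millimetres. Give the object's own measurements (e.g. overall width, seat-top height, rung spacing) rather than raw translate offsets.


A bench: a 1281×306 mm seat slab, 58 mm thick, top at z = 467 mm, on four 77×77 mm square legs flush with the seat corners and standing on z = 0.


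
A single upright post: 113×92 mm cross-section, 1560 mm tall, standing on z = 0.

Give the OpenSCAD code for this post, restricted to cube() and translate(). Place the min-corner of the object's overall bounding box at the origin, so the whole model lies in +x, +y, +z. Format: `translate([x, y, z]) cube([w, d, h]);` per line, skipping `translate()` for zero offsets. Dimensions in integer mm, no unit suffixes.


cube([113, 92, 1560]);


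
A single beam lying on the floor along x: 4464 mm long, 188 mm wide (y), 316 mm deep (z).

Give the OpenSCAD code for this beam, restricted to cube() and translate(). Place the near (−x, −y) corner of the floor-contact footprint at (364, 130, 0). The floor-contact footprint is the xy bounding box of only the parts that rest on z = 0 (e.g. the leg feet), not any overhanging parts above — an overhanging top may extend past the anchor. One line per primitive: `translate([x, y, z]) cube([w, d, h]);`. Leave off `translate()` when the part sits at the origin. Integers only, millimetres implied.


translate([364, 130, 0]) cube([4464, 188, 316]);


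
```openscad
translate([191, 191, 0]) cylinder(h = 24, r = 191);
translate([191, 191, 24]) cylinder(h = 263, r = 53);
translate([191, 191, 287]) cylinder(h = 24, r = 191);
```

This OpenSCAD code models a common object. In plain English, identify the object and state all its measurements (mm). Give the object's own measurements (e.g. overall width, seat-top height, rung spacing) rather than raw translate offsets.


A spool: two coaxial disc flanges of radius 191 mm and thickness 24 mm, joined by a core cylinder of radius 53 mm and height 263 mm. The lower flange rests on z = 0 and the three cylinders share a vertical axis.


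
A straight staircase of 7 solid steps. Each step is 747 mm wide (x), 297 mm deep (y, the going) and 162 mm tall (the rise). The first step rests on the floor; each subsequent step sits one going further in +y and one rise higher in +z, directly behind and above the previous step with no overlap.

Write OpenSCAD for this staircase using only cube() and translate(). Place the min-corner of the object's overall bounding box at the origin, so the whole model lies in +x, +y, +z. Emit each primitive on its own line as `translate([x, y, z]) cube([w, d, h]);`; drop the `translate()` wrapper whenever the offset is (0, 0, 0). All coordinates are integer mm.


cube([747, 297, 162]);
translate([0, 297, 162]) cube([747, 297, 162]);
translate([0, 594, 324]) cube([747, 297, 162]);
translate([0, 891, 486]) cube([747, 297, 162]);
translate([0, 1188, 648]) cube([747, 297, 162]);
translate([0, 1485, 810]) cube([747, 297, 162]);
translate([0, 1782, 972]) cube([747, 297, 162]);


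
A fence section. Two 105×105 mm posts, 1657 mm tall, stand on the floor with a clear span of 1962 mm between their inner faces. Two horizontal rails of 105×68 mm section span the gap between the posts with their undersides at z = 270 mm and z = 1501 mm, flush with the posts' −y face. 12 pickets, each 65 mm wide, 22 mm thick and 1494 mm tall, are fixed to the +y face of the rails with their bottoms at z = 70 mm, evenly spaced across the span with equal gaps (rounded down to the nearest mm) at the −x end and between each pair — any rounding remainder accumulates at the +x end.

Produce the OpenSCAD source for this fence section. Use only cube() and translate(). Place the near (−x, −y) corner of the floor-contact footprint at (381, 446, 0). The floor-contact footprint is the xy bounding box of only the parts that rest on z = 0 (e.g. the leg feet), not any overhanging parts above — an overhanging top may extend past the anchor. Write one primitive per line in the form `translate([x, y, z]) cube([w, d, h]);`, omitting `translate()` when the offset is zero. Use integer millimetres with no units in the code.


translate([381, 446, 0]) cube([105, 105, 1657]);
translate([2448, 446, 0]) cube([105, 105, 1657]);
translate([486, 446, 270]) cube([1962, 105, 68]);
translate([486, 446, 1501]) cube([1962, 105, 68]);
translate([576, 551, 70]) cube([65, 22, 1494]);
translate([731, 551, 70]) cube([65, 22, 1494]);
translate([886, 551, 70]) cube([65, 22, 1494]);
translate([1041, 551, 70]) cube([65, 22, 1494]);
translate([1196, 551, 70]) cube([65, 22, 1494]);
translate([1351, 551, 70]) cube([65, 22, 1494]);
translate([1506, 551, 70]) cube([65, 22, 1494]);
translate([1661, 551, 70]) cube([65, 22, 1494]);
translate([1816, 551, 70]) cube([65, 22, 1494]);
translate([1971, 551, 70]) cube([65, 22, 1494]);
translate([2126, 551, 70]) cube([65, 22, 1494]);
translate([2281, 551, 70]) cube([65, 22, 1494]);


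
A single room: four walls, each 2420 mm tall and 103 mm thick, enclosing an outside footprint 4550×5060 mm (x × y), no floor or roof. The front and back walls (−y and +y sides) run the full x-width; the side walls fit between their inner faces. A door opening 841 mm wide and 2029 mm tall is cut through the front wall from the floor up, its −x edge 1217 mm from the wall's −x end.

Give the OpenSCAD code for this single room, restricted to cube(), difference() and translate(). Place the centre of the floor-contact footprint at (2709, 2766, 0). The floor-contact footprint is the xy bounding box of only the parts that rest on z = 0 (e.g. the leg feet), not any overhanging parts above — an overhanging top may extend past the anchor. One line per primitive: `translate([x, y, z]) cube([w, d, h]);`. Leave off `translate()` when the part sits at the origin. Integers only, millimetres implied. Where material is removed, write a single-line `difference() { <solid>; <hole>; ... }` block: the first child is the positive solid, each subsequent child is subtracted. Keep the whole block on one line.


difference() { translate([434, 236, 0]) cube([4550, 103, 2420]); translate([1651, 236, 0]) cube([841, 103, 2029]); }
translate([434, 5193, 0]) cube([4550, 103, 2420]);
translate([434, 339, 0]) cube([103, 4854, 2420]);
translate([4881, 339, 0]) cube([103, 4854, 2420]);


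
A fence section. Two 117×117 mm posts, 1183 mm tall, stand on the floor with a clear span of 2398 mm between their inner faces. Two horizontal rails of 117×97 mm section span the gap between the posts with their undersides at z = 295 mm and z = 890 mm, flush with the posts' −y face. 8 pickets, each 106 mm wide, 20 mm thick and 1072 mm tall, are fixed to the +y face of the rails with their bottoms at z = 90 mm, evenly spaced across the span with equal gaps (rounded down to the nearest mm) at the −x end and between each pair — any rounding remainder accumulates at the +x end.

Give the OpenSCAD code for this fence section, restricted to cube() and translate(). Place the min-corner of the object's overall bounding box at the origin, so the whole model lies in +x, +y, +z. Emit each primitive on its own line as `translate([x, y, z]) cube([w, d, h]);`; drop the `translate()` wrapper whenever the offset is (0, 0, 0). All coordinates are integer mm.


cube([117, 117, 1183]);
translate([2515, 0, 0]) cube([117, 117, 1183]);
translate([117, 0, 295]) cube([2398, 117, 97]);
translate([117, 0, 890]) cube([2398, 117, 97]);
translate([289, 117, 90]) cube([106, 20, 1072]);
translate([567, 117, 90]) cube([106, 20, 1072]);
translate([845, 117, 90]) cube([106, 20, 1072]);
translate([1123, 117, 90]) cube([106, 20, 1072]);
translate([1401, 117, 90]) cube([106, 20, 1072]);
translate([1679, 117, 90]) cube([106, 20, 1072]);
translate([1957, 117, 90]) cube([106, 20, 1072]);
translate([2235, 117, 90]) cube([106, 20, 1072]);


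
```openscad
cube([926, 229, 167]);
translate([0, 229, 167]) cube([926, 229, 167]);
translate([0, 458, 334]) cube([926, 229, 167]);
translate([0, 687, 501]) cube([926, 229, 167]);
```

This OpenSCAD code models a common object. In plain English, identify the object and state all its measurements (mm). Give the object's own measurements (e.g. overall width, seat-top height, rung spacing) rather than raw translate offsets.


A straight staircase of 4 solid steps. Each step is 926 mm wide (x), 229 mm deep (y, the going) and 167 mm tall (the rise). The first step rests on the floor; each subsequent step sits one going further in +y and one rise higher in +z, directly behind and above the previous step with no overlap.


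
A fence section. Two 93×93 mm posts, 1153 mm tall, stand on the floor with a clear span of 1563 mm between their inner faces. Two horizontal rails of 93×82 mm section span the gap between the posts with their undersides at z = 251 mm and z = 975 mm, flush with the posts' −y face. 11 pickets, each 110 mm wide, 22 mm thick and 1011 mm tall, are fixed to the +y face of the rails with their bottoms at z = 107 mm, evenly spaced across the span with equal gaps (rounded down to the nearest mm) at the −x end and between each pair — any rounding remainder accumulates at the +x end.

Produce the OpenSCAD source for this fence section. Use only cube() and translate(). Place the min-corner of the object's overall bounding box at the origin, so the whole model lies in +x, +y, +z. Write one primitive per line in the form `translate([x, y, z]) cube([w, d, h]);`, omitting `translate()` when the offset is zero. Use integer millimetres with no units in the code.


cube([93, 93, 1153]);
translate([1656, 0, 0]) cube([93, 93, 1153]);
translate([93, 0, 251]) cube([1563, 93, 82]);
translate([93, 0, 975]) cube([1563, 93, 82]);
translate([122, 93, 107]) cube([110, 22, 1011]);
translate([261, 93, 107]) cube([110, 22, 1011]);
translate([400, 93, 107]) cube([110, 22, 1011]);
translate([539, 93, 107]) cube([110, 22, 1011]);
translate([678, 93, 107]) cube([110, 22, 1011]);
translate([817, 93, 107]) cube([110, 22, 1011]);
translate([956, 93, 107]) cube([110, 22, 1011]);
translate([1095, 93, 107]) cube([110, 22, 1011]);
translate([1234, 93, 107]) cube([110, 22, 1011]);
translate([1373, 93, 107]) cube([110, 22, 1011]);
translate([1512, 93, 107]) cube([110, 22, 1011]);


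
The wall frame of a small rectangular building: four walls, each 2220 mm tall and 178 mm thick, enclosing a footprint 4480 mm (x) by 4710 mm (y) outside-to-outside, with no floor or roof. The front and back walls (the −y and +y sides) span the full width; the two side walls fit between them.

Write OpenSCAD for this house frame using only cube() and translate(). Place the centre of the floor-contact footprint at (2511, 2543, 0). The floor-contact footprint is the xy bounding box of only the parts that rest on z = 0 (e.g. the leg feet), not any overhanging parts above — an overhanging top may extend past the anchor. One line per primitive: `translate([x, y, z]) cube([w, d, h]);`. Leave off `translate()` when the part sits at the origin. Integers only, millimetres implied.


translate([271, 188, 0]) cube([4480, 178, 2220]);
translate([271, 4720, 0]) cube([4480, 178, 2220]);
translate([271, 366, 0]) cube([178, 4354, 2220]);
translate([4573, 366, 0]) cube([178, 4354, 2220]);


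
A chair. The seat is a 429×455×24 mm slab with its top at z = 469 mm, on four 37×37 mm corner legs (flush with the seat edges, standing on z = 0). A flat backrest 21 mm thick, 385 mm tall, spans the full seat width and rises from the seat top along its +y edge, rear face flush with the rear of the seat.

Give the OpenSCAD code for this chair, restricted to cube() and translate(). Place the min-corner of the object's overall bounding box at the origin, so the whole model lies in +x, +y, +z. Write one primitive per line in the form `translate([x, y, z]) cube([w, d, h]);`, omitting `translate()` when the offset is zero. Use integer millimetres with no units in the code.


// leg_h = 469 - 24 = 445
translate([0, 0, 445]) cube([429, 455, 24]);
cube([37, 37, 445]);
translate([392, 0, 0]) cube([37, 37, 445]);
translate([0, 418, 0]) cube([37, 37, 445]);
translate([392, 418, 0]) cube([37, 37, 445]);
translate([0, 434, 469]) cube([429, 21, 385]);


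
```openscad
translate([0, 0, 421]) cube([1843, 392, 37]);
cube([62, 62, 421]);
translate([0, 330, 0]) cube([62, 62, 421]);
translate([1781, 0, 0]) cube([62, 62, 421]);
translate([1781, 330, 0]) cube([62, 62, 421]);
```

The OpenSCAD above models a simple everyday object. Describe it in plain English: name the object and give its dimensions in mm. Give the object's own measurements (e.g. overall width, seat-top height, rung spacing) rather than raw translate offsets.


A bench: a 1843×392 mm seat slab, 37 mm thick, top at z = 458 mm, on four 62×62 mm square legs flush with the seat corners and standing on z = 0.


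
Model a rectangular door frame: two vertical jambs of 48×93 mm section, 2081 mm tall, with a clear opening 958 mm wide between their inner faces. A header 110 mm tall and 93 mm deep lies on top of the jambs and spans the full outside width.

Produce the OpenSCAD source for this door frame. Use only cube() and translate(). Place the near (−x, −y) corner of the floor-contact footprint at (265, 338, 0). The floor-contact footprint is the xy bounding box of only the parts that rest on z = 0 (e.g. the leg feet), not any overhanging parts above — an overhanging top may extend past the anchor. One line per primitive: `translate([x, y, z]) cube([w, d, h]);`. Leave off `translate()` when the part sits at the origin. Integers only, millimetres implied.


translate([265, 338, 0]) cube([48, 93, 2081]);
translate([1271, 338, 0]) cube([48, 93, 2081]);
translate([265, 338, 2081]) cube([1054, 93, 110]);


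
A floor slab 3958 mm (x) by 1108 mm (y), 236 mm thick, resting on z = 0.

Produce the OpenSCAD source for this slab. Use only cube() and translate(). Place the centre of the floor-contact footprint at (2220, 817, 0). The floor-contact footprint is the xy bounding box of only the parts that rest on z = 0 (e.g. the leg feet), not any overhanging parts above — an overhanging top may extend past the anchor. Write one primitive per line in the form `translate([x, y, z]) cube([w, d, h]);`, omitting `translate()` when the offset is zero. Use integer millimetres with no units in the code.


translate([241, 263, 0]) cube([3958, 1108, 236]);


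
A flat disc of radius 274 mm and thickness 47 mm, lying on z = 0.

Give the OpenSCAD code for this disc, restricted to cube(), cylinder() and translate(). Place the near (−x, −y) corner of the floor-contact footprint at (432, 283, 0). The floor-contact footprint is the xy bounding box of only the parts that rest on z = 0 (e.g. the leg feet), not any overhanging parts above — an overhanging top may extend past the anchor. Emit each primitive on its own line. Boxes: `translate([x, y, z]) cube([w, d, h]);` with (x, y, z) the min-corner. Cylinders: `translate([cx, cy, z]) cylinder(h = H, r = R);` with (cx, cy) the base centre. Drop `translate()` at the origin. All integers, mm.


translate([706, 557, 0]) cylinder(h = 47, r = 274);


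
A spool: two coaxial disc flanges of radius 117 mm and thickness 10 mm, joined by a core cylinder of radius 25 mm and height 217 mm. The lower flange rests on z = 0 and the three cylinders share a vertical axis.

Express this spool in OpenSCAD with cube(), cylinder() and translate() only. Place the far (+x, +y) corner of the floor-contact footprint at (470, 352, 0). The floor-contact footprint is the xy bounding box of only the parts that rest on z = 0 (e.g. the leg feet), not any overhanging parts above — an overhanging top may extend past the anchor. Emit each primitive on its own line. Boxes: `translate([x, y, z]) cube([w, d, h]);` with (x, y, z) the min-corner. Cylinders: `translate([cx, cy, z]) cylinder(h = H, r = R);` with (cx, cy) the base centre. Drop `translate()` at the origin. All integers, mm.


translate([353, 235, 0]) cylinder(h = 10, r = 117);
translate([353, 235, 10]) cylinder(h = 217, r = 25);
translate([353, 235, 227]) cylinder(h = 10, r = 117);


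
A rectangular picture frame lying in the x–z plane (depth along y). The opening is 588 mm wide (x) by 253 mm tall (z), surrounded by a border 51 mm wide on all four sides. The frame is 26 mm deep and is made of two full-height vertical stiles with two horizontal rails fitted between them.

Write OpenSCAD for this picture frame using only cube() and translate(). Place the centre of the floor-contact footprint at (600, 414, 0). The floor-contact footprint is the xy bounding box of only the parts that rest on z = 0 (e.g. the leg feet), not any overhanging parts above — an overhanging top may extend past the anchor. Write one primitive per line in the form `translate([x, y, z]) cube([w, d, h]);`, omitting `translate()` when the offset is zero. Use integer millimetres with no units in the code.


translate([255, 401, 0]) cube([51, 26, 355]);
translate([894, 401, 0]) cube([51, 26, 355]);
translate([306, 401, 0]) cube([588, 26, 51]);
translate([306, 401, 304]) cube([588, 26, 51]);


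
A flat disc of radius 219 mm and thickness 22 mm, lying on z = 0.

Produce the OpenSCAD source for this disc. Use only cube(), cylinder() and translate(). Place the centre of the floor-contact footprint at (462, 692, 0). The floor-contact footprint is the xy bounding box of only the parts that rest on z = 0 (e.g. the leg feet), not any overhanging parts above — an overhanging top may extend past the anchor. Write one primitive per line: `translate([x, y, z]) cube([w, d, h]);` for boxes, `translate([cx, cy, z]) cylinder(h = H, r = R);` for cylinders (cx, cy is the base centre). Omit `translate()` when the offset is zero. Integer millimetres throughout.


translate([462, 692, 0]) cylinder(h = 22, r = 219);


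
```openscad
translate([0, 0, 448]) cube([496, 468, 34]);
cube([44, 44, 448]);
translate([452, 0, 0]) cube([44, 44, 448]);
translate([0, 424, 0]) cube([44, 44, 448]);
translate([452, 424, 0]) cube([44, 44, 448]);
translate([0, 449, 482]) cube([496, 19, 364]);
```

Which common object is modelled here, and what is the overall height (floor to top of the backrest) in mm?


A chair. The overall height is 846 mm.

A slab on four corner posts with a tall panel at the back — a chair. The seat slab sits at z = 448 with thickness 34, and the 364 mm backrest starts at the seat top, so the overall height is 448 + 34 + 364 = 846 mm.


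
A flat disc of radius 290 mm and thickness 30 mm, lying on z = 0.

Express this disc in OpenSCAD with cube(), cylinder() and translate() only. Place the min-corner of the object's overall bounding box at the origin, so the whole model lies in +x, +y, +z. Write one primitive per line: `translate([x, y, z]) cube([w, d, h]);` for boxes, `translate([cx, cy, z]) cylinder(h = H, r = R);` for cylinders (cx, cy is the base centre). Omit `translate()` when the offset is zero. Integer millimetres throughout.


translate([290, 290, 0]) cylinder(h = 30, r = 290);


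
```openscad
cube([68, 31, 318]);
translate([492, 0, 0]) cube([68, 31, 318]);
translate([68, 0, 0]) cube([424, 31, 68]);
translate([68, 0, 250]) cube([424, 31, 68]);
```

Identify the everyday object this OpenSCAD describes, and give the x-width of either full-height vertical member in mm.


A picture frame. The border width is 68 mm.

Four thin pieces enclosing a rectangular opening — a picture frame. The two full-height stiles are 318 mm tall; the top rail sits at z = 250 and is 68 mm tall, so the border above the opening is 318 − 250 = 68 mm, matching the stile x-width.


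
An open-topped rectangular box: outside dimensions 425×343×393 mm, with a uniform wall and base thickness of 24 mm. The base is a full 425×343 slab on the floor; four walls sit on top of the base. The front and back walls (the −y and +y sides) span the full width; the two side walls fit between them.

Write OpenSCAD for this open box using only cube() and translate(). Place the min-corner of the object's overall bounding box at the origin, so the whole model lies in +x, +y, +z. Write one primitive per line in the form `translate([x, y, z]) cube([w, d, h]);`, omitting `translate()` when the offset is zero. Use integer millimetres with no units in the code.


cube([425, 343, 24]);
translate([0, 0, 24]) cube([425, 24, 369]);
translate([0, 319, 24]) cube([425, 24, 369]);
translate([0, 24, 24]) cube([24, 295, 369]);
translate([401, 24, 24]) cube([24, 295, 369]);
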